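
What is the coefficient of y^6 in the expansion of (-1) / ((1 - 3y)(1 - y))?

-1093

The denominator gives the recurrence a_n = 4a_(n−1) − 3a_(n−2) for n ≥ 2; the numerator fixes a_0 = -1, a_1 = -4.
Iterating: -1, -4, -13, -40, -121, -364, -1093, so a_6 = -1093.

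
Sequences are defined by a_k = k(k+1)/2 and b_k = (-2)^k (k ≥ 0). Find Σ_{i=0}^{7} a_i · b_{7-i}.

30

This is [x^7] in the product of the two ordinary generating functions.
Σ = 0·(-128) + 1·64 + 3·(-32) + 6·16 + 10·(-8) + 15·4 + 21·(-2) + 28·1 = 30.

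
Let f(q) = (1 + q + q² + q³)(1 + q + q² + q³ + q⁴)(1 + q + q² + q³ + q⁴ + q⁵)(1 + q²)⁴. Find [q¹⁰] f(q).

232

(1 + q + q² + q³) has coefficients 1,1,1,1 for degrees 0…3.
(1 + q + q² + q³ + q⁴) has coefficients 1,1,1,1,1,0,0,0,0,0,0 for degrees 0…10.
Multiplying by (1 + q + q² + q³ + q⁴ + q⁵) gives running coefficients 1,2,3,4,5,5,4,3,2,1,0 for degrees 0…10.
Finally multiplying by (1 + q²)⁴, the product of all factors after the first has coefficients 1,2,7,12,23,33,46,55,61,61,55 for degrees 0…10.
[q¹⁰] = 1·55 + 1·61 + 1·61 + 1·55 = 232.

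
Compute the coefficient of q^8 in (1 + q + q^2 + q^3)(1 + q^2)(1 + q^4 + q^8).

(1 + q + q^2 + q^3) has coefficients 1,1,1,1 for degrees 0…3.
(1 + q^2) has coefficients 1,0,1,0,0,0,0,0,0 for degrees 0…8.
Finally multiplying by (1 + q^4 + q^8), the product of all factors after the first has coefficients 1,0,1,0,1,0,1,0,1 for degrees 0…8.
[q^8] = 1·1 + 1·0 + 1·1 + 1·0 = 2.

2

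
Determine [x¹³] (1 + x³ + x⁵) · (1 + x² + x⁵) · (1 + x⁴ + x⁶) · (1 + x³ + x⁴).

(1 + x³ + x⁵) has coefficients 1,0,0,1,0,1 for degrees 0…5.
(1 + x² + x⁵) has coefficients 1,0,1,0,0,1,0,0,0,0,0,0,0,0 for degrees 0…13.
Multiplying by (1 + x⁴ + x⁶) gives running coefficients 1,0,1,0,1,1,2,0,1,1,0,1,0,0 for degrees 0…13.
Finally multiplying by (1 + x³ + x⁴), the product of all factors after the first has coefficients 1,0,1,1,2,2,3,1,3,4,2,2,2,1 for degrees 0…13.
[x¹³] = 1·1 + 1·2 + 1·3 = 6.

6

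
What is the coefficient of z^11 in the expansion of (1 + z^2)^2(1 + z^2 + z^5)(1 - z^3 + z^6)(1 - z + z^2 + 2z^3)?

4

(1 + z^2)^2 has coefficients 1,0,2,0,1 for degrees 0…4.
(1 + z^2 + z^5) has coefficients 1,0,1,0,0,1,0,0,0,0,0,0 for degrees 0…11.
Multiplying by (1 - z^3 + z^6) gives running coefficients 1,0,1,-1,0,0,1,0,0,0,0,1 for degrees 0…11.
Finally multiplying by (1 - z + z^2 + 2z^3), the product of all factors after the first has coefficients 1,-1,2,0,2,1,-1,-1,1,2,0,1 for degrees 0…11.
[z^11] = 1·1 + 2·2 + 1·(-1) = 4.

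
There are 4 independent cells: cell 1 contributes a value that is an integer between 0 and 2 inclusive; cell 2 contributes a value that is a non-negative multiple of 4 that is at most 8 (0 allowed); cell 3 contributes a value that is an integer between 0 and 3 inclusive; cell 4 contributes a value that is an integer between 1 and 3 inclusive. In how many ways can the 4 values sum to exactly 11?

9

The generating function for the choices is (1 + x + x^2)·(1 + x^4 + x^8)·(1 + x + x^2 + x^3)·(x + x^2 + x^3); the count is [x^11].
(1 + x + x^2) has coefficients 1,1,1 for degrees 0…2.
(1 + x^4 + x^8) has coefficients 1,0,0,0,1,0,0,0,1,0,0,0 for degrees 0…11.
Multiplying by (1 + x + x^2 + x^3) gives running coefficients 1,1,1,1,1,1,1,1,1,1,1,1 for degrees 0…11.
Finally multiplying by (x + x^2 + x^3), the product of all factors after the first has coefficients 0,1,2,3,3,3,3,3,3,3,3,3 for degrees 0…11.
[x^11] = 1·3 + 1·3 + 1·3 = 9.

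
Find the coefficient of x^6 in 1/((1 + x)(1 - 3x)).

547

Partial fractions give a closed form: a_n = (1/4)·(-1)^n + (3/4)·3^n.
At n = 6: a_6 = 547.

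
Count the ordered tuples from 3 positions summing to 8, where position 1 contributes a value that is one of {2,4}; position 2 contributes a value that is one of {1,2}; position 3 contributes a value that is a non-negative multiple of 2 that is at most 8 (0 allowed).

The generating function for the choices is (q² + q⁴)·(q + q²)·(1 + q² + q⁴ + q⁶ + q⁸); the count is [q⁸].
(q² + q⁴) has coefficients 0,0,1,0,1 for degrees 0…4.
(q + q²) has coefficients 0,1,1,0,0,0,0,0,0 for degrees 0…8.
Finally multiplying by (1 + q² + q⁴ + q⁶ + q⁸), the product of all factors after the first has coefficients 0,1,1,1,1,1,1,1,1 for degrees 0…8.
[q⁸] = 1·1 + 1·1 = 2.

2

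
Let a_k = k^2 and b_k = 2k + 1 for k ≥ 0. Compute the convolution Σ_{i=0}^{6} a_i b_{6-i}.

301

The convolution is the t^6 coefficient of A(t)B(t).
Σ = 0·13 + 1·11 + 4·9 + 9·7 + 16·5 + 25·3 + 36·1 = 301.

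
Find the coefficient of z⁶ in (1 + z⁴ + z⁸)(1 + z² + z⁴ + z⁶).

2

(1 + z⁴ + z⁸) has coefficients 1,0,0,0,1,0,0 for degrees 0…6.
(1 + z² + z⁴ + z⁶) has coefficients 1,0,1,0,1,0,1 for degrees 0…6.
[z⁶] = 1·1 + 1·1 = 2.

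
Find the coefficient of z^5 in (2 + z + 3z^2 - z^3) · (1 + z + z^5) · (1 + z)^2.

(2 + z + 3z^2 - z^3) has coefficients 2,1,3,-1 for degrees 0…3.
(1 + z + z^5) has coefficients 1,1,0,0,0,1 for degrees 0…5.
Finally multiplying by (1 + z)^2, the product of all factors after the first has coefficients 1,3,3,1,0,1 for degrees 0…5.
[z^5] = 2·1 + 1·0 + 3·1 − 1·3 = 2.

2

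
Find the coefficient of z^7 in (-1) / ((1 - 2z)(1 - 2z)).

The denominator gives the recurrence a_n = 4a_(n−1) − 4a_(n−2) for n ≥ 2; the numerator fixes a_0 = -1, a_1 = -4.
Iterating: -1, -4, -12, -32, -80, -192, -448, -1024, so a_7 = -1024.

-1024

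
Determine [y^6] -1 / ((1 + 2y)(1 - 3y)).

The denominator gives the recurrence a_n = a_(n−1) + 6a_(n−2) for n ≥ 2; the numerator fixes a_0 = -1, a_1 = -1.
Iterating: -1, -1, -7, -13, -55, -133, -463, so a_6 = -463.

-463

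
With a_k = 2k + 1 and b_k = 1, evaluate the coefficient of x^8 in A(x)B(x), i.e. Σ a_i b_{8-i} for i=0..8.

81

The convolution is the x^8 coefficient of A(x)B(x).
Σ = 1·1 + 3·1 + 5·1 + 7·1 + 9·1 + 11·1 + 13·1 + 15·1 + 17·1 = 81.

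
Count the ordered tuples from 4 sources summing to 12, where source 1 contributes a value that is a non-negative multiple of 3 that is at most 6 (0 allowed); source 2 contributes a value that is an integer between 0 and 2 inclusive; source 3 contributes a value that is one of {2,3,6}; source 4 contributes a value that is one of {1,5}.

The generating function for the choices is (1 + x^3 + x^6)·(1 + x + x^2)·(x^2 + x^3 + x^6)·(x + x^5); the count is [x^12].
(1 + x^3 + x^6) has coefficients 1,0,0,1,0,0,1 for degrees 0…6.
(1 + x + x^2) has coefficients 1,1,1,0,0,0,0,0,0,0,0,0,0 for degrees 0…12.
Multiplying by (x^2 + x^3 + x^6) gives running coefficients 0,0,1,2,2,1,1,1,1,0,0,0,0 for degrees 0…12.
Finally multiplying by (x + x^5), the product of all factors after the first has coefficients 0,0,0,1,2,2,1,2,3,3,1,1,1 for degrees 0…12.
[x^12] = 1·1 + 1·3 + 1·1 = 5.

5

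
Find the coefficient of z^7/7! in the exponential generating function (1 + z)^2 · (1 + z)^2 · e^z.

1961

The EGF product rule gives c_7 = Σ_{k_1+k_2+k_3=7} C(7; k_1,k_2,k_3) · ∏ g_i(k_i), where (1+z)^2 gives the falling factorial (2)_k; (1+z)^2 gives the falling factorial (2)_k; e^z gives (1)^k.
g_1(k) for k = 0…7: 1, 2, 2, 0, 0, 0, 0, 0.
g_2(k) for k = 0…7: 1, 2, 2, 0, 0, 0, 0, 0.
g_3(k) for k = 0…7: 1, 1, 1, 1, 1, 1, 1, 1.
First combine the last two factors: h(k) = Σ_j C(k,j)·g_2(j)·g_3(k−j) for k = 0…7: 1, 3, 7, 13, 21, 31, 43, 57.
c_7 = Σ_k C(7,k)·g_1(k)·h(7−k) = 1·1·57 + 7·2·43 + 21·2·31 = 57 + 602 + 1302 = 1961.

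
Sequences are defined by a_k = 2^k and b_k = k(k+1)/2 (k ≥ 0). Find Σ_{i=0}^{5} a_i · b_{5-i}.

Write out a_i and b_{5-i} for i = 0,…,5 and sum the products.
Σ = 1·15 + 2·10 + 4·6 + 8·3 + 16·1 + 32·0 = 99.

99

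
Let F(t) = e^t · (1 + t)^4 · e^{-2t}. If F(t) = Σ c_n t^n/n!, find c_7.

-225

The EGF product rule gives c_7 = Σ_{k_1+k_2+k_3=7} C(7; k_1,k_2,k_3) · ∏ g_i(k_i), where e^t gives (1)^k; (1+t)^4 gives the falling factorial (4)_k; e^{-2t} gives (-2)^k.
g_1(k) for k = 0…7: 1, 1, 1, 1, 1, 1, 1, 1.
g_2(k) for k = 0…7: 1, 4, 12, 24, 24, 0, 0, 0.
g_3(k) for k = 0…7: 1, -2, 4, -8, 16, -32, 64, -128.
First combine the last two factors: h(k) = Σ_j C(k,j)·g_2(j)·g_3(k−j) for k = 0…7: 1, 2, 0, -8, 8, 48, -224, 320.
c_7 = Σ_k C(7,k)·g_1(k)·h(7−k) = 1·1·320 + 7·1·(-224) + 21·1·48 + 35·1·8 + 35·1·(-8) + 7·1·2 + 1·1·1 = 320 − 1568 + 1008 + 280 − 280 + 14 + 1 = -225.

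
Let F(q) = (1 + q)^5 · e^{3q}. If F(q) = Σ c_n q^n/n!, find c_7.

435942

The EGF product rule gives c_7 = Σ_{k_1+k_2=7} C(7; k_1,k_2) · ∏ g_i(k_i), where (1+q)^5 gives the falling factorial (5)_k; e^{3q} gives (3)^k.
g_1(k) for k = 0…7: 1, 5, 20, 60, 120, 120, 0, 0.
g_2(k) for k = 0…7: 1, 3, 9, 27, 81, 243, 729, 2187.
c_7 = Σ_k C(7,k)·g_1(k)·g_2(7−k) = 1·1·2187 + 7·5·729 + 21·20·243 + 35·60·81 + 35·120·27 + 21·120·9 = 2187 + 25515 + 102060 + 170100 + 113400 + 22680 = 435942.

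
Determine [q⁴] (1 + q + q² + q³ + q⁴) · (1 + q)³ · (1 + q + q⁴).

17

(1 + q + q² + q³ + q⁴) has coefficients 1,1,1,1,1 for degrees 0…4.
(1 + q)³ has coefficients 1,3,3,1,0 for degrees 0…4.
Finally multiplying by (1 + q + q⁴), the product of all factors after the first has coefficients 1,4,6,4,2 for degrees 0…4.
[q⁴] = 1·2 + 1·4 + 1·6 + 1·4 + 1·1 = 17.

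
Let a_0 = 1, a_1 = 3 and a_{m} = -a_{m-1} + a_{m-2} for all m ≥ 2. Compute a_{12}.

The ordinary generating function has denominator 1 + y - y^2.
Iterating the recurrence: a_0,…,a_{12} = 1, 3, -2, 5, -7, 12, -19, 31, -50, 81, -131, 212, -343.

-343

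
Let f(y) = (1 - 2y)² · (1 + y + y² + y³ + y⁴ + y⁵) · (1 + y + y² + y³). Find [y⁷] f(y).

(1 - 2y)² has coefficients 1,-4,4 for degrees 0…2.
(1 + y + y² + y³ + y⁴ + y⁵) has coefficients 1,1,1,1,1,1,0,0 for degrees 0…7.
Finally multiplying by (1 + y + y² + y³), the product of all factors after the first has coefficients 1,2,3,4,4,4,3,2 for degrees 0…7.
[y⁷] = 1·2 − 4·3 + 4·4 = 6.

6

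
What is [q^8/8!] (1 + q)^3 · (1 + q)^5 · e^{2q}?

The EGF product rule gives c_8 = Σ_{k_1+k_2+k_3=8} C(8; k_1,k_2,k_3) · ∏ g_i(k_i), where (1+q)^3 gives the falling factorial (3)_k; (1+q)^5 gives the falling factorial (5)_k; e^{2q} gives (2)^k.
g_1(k) for k = 0…8: 1, 3, 6, 6, 0, 0, 0, 0, 0.
g_2(k) for k = 0…8: 1, 5, 20, 60, 120, 120, 0, 0, 0.
g_3(k) for k = 0…8: 1, 2, 4, 8, 16, 32, 64, 128, 256.
First combine the last two factors: h(k) = Σ_j C(k,j)·g_2(j)·g_3(k−j) for k = 0…8: 1, 7, 44, 248, 1256, 5752, 24064, 93088, 336896.
c_8 = Σ_k C(8,k)·g_1(k)·h(8−k) = 1·1·336896 + 8·3·93088 + 28·6·24064 + 56·6·5752 = 336896 + 2234112 + 4042752 + 1932672 = 8546432.

8546432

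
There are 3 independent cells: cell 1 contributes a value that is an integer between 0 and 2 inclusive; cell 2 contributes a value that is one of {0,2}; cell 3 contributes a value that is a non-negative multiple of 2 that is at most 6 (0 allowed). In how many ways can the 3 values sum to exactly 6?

The generating function for the choices is (1 + x + x²)·(1 + x²)·(1 + x² + x⁴ + x⁶); the count is [x⁶].
(1 + x + x²) has coefficients 1,1,1 for degrees 0…2.
(1 + x²) has coefficients 1,0,1,0,0,0,0 for degrees 0…6.
Finally multiplying by (1 + x² + x⁴ + x⁶), the product of all factors after the first has coefficients 1,0,2,0,2,0,2 for degrees 0…6.
[x⁶] = 1·2 + 1·0 + 1·2 = 4.

4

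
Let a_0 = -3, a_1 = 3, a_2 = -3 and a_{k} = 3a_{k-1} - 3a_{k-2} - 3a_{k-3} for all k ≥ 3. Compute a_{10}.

The ordinary generating function has denominator 1 - 3x + 3x^2 + 3x^3.
Iterating the recurrence: a_0,…,a_{10} = -3, 3, -3, -9, -27, -45, -27, 135, 621, 1539, 2349.

2349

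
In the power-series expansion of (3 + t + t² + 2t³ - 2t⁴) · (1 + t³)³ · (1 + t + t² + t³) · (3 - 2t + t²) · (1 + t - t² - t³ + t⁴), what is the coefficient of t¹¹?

-78

(3 + t + t² + 2t³ - 2t⁴) has coefficients 3,1,1,2,-2 for degrees 0…4.
(1 + t³)³ has coefficients 1,0,0,3,0,0,3,0,0,1,0,0 for degrees 0…11.
Multiplying by (1 + t + t² + t³) gives running coefficients 1,1,1,4,3,3,6,3,3,4,1,1 for degrees 0…11.
Multiplying by (3 - 2t + t²) gives running coefficients 3,1,2,11,2,7,15,0,9,9,-2,5 for degrees 0…11.
Finally multiplying by (1 + t - t² - t³ + t⁴), the product of all factors after the first has coefficients 3,4,0,9,13,-3,11,17,-11,10,13,-15 for degrees 0…11.
[t¹¹] = 3·(-15) + 1·13 + 1·10 + 2·(-11) − 2·17 = -78.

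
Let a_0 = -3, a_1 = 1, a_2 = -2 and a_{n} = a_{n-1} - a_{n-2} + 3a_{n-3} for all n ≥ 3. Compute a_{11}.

-196

The ordinary generating function has denominator 1 - z + z^2 - 3z^3.
Iterating the recurrence: a_0,…,a_{11} = -3, 1, -2, -12, -7, -1, -30, -50, -23, -63, -190, -196.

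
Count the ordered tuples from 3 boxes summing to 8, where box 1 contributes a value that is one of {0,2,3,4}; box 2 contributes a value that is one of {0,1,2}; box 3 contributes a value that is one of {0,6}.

2

The generating function for the choices is (1 + t^2 + t^3 + t^4)·(1 + t + t^2)·(1 + t^6); the count is [t^8].
(1 + t^2 + t^3 + t^4) has coefficients 1,0,1,1,1 for degrees 0…4.
(1 + t + t^2) has coefficients 1,1,1,0,0,0,0,0,0 for degrees 0…8.
Finally multiplying by (1 + t^6), the product of all factors after the first has coefficients 1,1,1,0,0,0,1,1,1 for degrees 0…8.
[t^8] = 1·1 + 1·1 + 1·0 + 1·0 = 2.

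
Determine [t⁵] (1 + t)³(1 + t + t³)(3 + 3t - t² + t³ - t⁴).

18

(1 + t)³ has coefficients 1,3,3,1 for degrees 0…3.
(1 + t + t³) has coefficients 1,1,0,1,0,0 for degrees 0…5.
Finally multiplying by (3 + 3t - t² + t³ - t⁴), the product of all factors after the first has coefficients 3,6,2,3,3,-2 for degrees 0…5.
[t⁵] = 1·(-2) + 3·3 + 3·3 + 1·2 = 18.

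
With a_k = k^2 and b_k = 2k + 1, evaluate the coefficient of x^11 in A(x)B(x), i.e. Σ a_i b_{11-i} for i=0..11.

2926

This is [x^11] in the product of the two ordinary generating functions.
Σ = 0·23 + 1·21 + 4·19 + 9·17 + 16·15 + 25·13 + 36·11 + 49·9 + 64·7 + 81·5 + 100·3 + 121·1 = 2926.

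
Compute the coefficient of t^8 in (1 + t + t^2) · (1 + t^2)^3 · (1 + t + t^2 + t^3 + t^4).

(1 + t + t^2) has coefficients 1,1,1 for degrees 0…2.
(1 + t^2)^3 has coefficients 1,0,3,0,3,0,1,0,0 for degrees 0…8.
Finally multiplying by (1 + t + t^2 + t^3 + t^4), the product of all factors after the first has coefficients 1,1,4,4,7,6,7,4,4 for degrees 0…8.
[t^8] = 1·4 + 1·4 + 1·7 = 15.

15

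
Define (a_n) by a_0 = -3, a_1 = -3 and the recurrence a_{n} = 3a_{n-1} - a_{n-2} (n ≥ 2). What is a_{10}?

-12543

The ordinary generating function has denominator 1 - 3x + x^2.
Iterating the recurrence: a_0,…,a_{10} = -3, -3, -6, -15, -39, -102, -267, -699, -1830, -4791, -12543.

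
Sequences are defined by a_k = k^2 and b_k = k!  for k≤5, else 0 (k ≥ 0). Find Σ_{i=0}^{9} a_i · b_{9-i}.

2979

Write out a_i and b_{9-i} for i = 0,…,9 and sum the products.
Σ = 0·0 + 1·0 + 4·0 + 9·0 + 16·120 + 25·24 + 36·6 + 49·2 + 64·1 + 81·1 = 2979.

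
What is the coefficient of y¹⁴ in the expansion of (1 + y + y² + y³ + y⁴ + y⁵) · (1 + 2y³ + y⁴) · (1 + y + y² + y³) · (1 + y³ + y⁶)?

17

(1 + y + y² + y³ + y⁴ + y⁵) has coefficients 1,1,1,1,1,1 for degrees 0…5.
(1 + 2y³ + y⁴) has coefficients 1,0,0,2,1,0,0,0,0,0,0,0,0,0,0 for degrees 0…14.
Multiplying by (1 + y + y² + y³) gives running coefficients 1,1,1,3,3,3,3,1,0,0,0,0,0,0,0 for degrees 0…14.
Finally multiplying by (1 + y³ + y⁶), the product of all factors after the first has coefficients 1,1,1,4,4,4,7,5,4,6,4,3,3,1,0 for degrees 0…14.
[y¹⁴] = 1·0 + 1·1 + 1·3 + 1·3 + 1·4 + 1·6 = 17.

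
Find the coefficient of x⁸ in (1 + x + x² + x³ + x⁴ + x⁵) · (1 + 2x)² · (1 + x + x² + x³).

21

(1 + x + x² + x³ + x⁴ + x⁵) has coefficients 1,1,1,1,1,1 for degrees 0…5.
(1 + 2x)² has coefficients 1,4,4,0,0,0,0,0,0 for degrees 0…8.
Finally multiplying by (1 + x + x² + x³), the product of all factors after the first has coefficients 1,5,9,9,8,4,0,0,0 for degrees 0…8.
[x⁸] = 1·0 + 1·0 + 1·0 + 1·4 + 1·8 + 1·9 = 21.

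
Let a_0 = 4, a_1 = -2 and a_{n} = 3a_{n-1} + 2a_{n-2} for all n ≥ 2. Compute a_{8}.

1546

The ordinary generating function has denominator 1 - 3z - 2z^2.
Iterating the recurrence: a_0,…,a_{8} = 4, -2, 2, 2, 10, 34, 122, 434, 1546.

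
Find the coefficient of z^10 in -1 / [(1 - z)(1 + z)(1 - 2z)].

The denominator gives the recurrence a_n = 2a_(n−1) + a_(n−2) − 2a_(n−3) for n ≥ 3; the numerator fixes a_0 = -1, a_1 = -2, a_2 = -5.
Iterating: -1, -2, -5, -10, -21, -42, -85, -170, -341, -682, -1365, so a_10 = -1365.

-1365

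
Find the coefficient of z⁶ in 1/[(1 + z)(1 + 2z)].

Partial fractions give a closed form: a_n = (-1)·(-1)^n + (2)·(-2)^n.
At n = 6: a_6 = 127.

127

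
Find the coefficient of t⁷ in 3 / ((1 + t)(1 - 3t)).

4920

Partial fractions give a closed form: a_n = (3/4)·(-1)^n + (9/4)·3^n.
At n = 7: a_7 = 4920.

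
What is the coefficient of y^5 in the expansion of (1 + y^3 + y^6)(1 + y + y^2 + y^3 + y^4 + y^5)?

(1 + y^3 + y^6) has coefficients 1,0,0,1,0,0 for degrees 0…5.
(1 + y + y^2 + y^3 + y^4 + y^5) has coefficients 1,1,1,1,1,1 for degrees 0…5.
[y^5] = 1·1 + 1·1 = 2.

2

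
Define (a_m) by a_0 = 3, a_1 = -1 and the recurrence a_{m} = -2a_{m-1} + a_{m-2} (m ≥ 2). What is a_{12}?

The ordinary generating function has denominator 1 + 2z - z^2.
Iterating the recurrence: a_0,…,a_{12} = 3, -1, 5, -11, 27, -65, 157, -379, 915, -2209, 5333, -12875, 31083.

31083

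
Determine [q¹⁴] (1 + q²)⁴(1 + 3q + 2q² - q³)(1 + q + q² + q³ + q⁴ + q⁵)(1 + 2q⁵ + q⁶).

(1 + q²)⁴ has coefficients 1,0,4,0,6,0,4,0,1 for degrees 0…8.
(1 + 3q + 2q² - q³) has coefficients 1,3,2,-1,0,0,0,0,0,0,0,0,0,0,0 for degrees 0…14.
Multiplying by (1 + q + q² + q³ + q⁴ + q⁵) gives running coefficients 1,4,6,5,5,5,4,1,-1,0,0,0,0,0,0 for degrees 0…14.
Finally multiplying by (1 + 2q⁵ + q⁶), the product of all factors after the first has coefficients 1,4,6,5,5,7,13,17,15,15,15,13,6,-1,-1 for degrees 0…14.
[q¹⁴] = 1·(-1) + 4·6 + 6·15 + 4·15 + 1·13 = 186.

186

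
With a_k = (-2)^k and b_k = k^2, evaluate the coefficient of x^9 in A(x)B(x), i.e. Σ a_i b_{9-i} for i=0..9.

69

The convolution is the x^9 coefficient of A(x)B(x).
Σ = 1·81 − 2·64 + 4·49 − 8·36 + 16·25 − 32·16 + 64·9 − 128·4 + 256·1 − 512·0 = 69.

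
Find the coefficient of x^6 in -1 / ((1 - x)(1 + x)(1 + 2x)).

-85

The denominator gives the recurrence a_n = −2a_(n−1) + a_(n−2) + 2a_(n−3) for n ≥ 3; the numerator fixes a_0 = -1, a_1 = 2, a_2 = -5.
Iterating: -1, 2, -5, 10, -21, 42, -85, so a_6 = -85.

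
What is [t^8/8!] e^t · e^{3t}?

65536

The EGF product rule gives c_8 = Σ_{k_1+k_2=8} C(8; k_1,k_2) · ∏ g_i(k_i), where e^t gives (1)^k; e^{3t} gives (3)^k.
g_1(k) for k = 0…8: 1, 1, 1, 1, 1, 1, 1, 1, 1.
g_2(k) for k = 0…8: 1, 3, 9, 27, 81, 243, 729, 2187, 6561.
c_8 = Σ_k C(8,k)·g_1(k)·g_2(8−k) = 1·1·6561 + 8·1·2187 + 28·1·729 + 56·1·243 + 70·1·81 + 56·1·27 + 28·1·9 + 8·1·3 + 1·1·1 = 6561 + 17496 + 20412 + 13608 + 5670 + 1512 + 252 + 24 + 1 = 65536.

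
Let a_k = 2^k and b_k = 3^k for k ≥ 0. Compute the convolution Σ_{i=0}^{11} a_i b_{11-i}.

527345

This is [x^11] in the product of the two ordinary generating functions.
Σ = 1·177147 + 2·59049 + 4·19683 + 8·6561 + 16·2187 + 32·729 + 64·243 + 128·81 + 256·27 + 512·9 + 1024·3 + 2048·1 = 527345.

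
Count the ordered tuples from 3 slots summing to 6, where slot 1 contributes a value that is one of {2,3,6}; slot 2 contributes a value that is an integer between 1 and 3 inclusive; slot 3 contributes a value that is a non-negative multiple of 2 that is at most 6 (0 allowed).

The generating function for the choices is (q² + q³ + q⁶)·(q + q² + q³)·(1 + q² + q⁴ + q⁶); the count is [q⁶].
(q² + q³ + q⁶) has coefficients 0,0,1,1,0,0,1 for degrees 0…6.
(q + q² + q³) has coefficients 0,1,1,1,0,0,0 for degrees 0…6.
Finally multiplying by (1 + q² + q⁴ + q⁶), the product of all factors after the first has coefficients 0,1,1,2,1,2,1 for degrees 0…6.
[q⁶] = 1·1 + 1·2 + 1·0 = 3.

3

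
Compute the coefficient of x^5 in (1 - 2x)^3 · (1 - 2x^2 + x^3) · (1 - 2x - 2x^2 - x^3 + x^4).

62

(1 - 2x)^3 has coefficients 1,-6,12,-8 for degrees 0…3.
(1 - 2x^2 + x^3) has coefficients 1,0,-2,1,0,0 for degrees 0…5.
Finally multiplying by (1 - 2x - 2x^2 - x^3 + x^4), the product of all factors after the first has coefficients 1,-2,-4,4,3,0 for degrees 0…5.
[x^5] = 1·0 − 6·3 + 12·4 − 8·(-4) = 62.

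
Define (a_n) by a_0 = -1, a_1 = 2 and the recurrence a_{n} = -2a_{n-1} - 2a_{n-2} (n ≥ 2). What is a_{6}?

The ordinary generating function has denominator 1 + 2t + 2t^2.
Iterating the recurrence: a_0,…,a_{6} = -1, 2, -2, 0, 4, -8, 8.

8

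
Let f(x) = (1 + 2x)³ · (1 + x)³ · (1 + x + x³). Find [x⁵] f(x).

(1 + 2x)³ has coefficients 1,6,12,8 for degrees 0…3.
(1 + x)³ has coefficients 1,3,3,1,0,0 for degrees 0…5.
Finally multiplying by (1 + x + x³), the product of all factors after the first has coefficients 1,4,6,5,4,3 for degrees 0…5.
[x⁵] = 1·3 + 6·4 + 12·5 + 8·6 = 135.

135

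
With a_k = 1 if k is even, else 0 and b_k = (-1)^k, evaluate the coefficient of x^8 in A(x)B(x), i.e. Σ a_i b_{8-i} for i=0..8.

5

The convolution is the x^8 coefficient of A(x)B(x).
Σ = 1·1 + 0·(-1) + 1·1 + 0·(-1) + 1·1 + 0·(-1) + 1·1 + 0·(-1) + 1·1 = 5.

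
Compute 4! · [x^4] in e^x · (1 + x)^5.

501

The EGF product rule gives c_4 = Σ_{k_1+k_2=4} C(4; k_1,k_2) · ∏ g_i(k_i), where e^x gives (1)^k; (1+x)^5 gives the falling factorial (5)_k.
g_1(k) for k = 0…4: 1, 1, 1, 1, 1.
g_2(k) for k = 0…4: 1, 5, 20, 60, 120.
c_4 = Σ_k C(4,k)·g_1(k)·g_2(4−k) = 1·1·120 + 4·1·60 + 6·1·20 + 4·1·5 + 1·1·1 = 120 + 240 + 120 + 20 + 1 = 501.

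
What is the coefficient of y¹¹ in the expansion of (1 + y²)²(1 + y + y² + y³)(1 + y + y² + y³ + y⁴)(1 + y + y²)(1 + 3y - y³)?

(1 + y²)² has coefficients 1,0,2,0,1 for degrees 0…4.
(1 + y + y² + y³) has coefficients 1,1,1,1,0,0,0,0,0,0,0,0 for degrees 0…11.
Multiplying by (1 + y + y² + y³ + y⁴) gives running coefficients 1,2,3,4,4,3,2,1,0,0,0,0 for degrees 0…11.
Multiplying by (1 + y + y²) gives running coefficients 1,3,6,9,11,11,9,6,3,1,0,0 for degrees 0…11.
Finally multiplying by (1 + 3y - y³), the product of all factors after the first has coefficients 1,6,15,26,35,38,33,22,10,1,-3,-3 for degrees 0…11.
[y¹¹] = 1·(-3) + 2·1 + 1·22 = 21.

21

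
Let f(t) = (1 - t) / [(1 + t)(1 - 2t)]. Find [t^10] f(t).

Partial fractions give a closed form: a_n = (2/3)·(-1)^n + (1/3)·2^n.
At n = 10: a_10 = 342.

342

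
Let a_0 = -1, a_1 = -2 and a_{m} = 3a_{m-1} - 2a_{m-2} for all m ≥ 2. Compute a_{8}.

The ordinary generating function has denominator 1 - 3x + 2x^2.
Iterating the recurrence: a_0,…,a_{8} = -1, -2, -4, -8, -16, -32, -64, -128, -256.

-256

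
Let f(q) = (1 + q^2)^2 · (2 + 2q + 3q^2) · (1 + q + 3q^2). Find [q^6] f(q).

(1 + q^2)^2 has coefficients 1,0,2,0,1 for degrees 0…4.
(2 + 2q + 3q^2) has coefficients 2,2,3,0,0,0,0 for degrees 0…6.
Finally multiplying by (1 + q + 3q^2), the product of all factors after the first has coefficients 2,4,11,9,9,0,0 for degrees 0…6.
[q^6] = 1·0 + 2·9 + 1·11 = 29.

29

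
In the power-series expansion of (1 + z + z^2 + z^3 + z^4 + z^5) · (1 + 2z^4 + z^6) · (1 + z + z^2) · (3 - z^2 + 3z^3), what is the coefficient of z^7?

35

(1 + z + z^2 + z^3 + z^4 + z^5) has coefficients 1,1,1,1,1,1 for degrees 0…5.
(1 + 2z^4 + z^6) has coefficients 1,0,0,0,2,0,1,0 for degrees 0…7.
Multiplying by (1 + z + z^2) gives running coefficients 1,1,1,0,2,2,3,1 for degrees 0…7.
Finally multiplying by (3 - z^2 + 3z^3), the product of all factors after the first has coefficients 3,3,2,2,8,9,7,7 for degrees 0…7.
[z^7] = 1·7 + 1·7 + 1·9 + 1·8 + 1·2 + 1·2 = 35.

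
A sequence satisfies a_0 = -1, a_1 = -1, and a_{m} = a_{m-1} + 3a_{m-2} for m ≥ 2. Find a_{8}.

The ordinary generating function has denominator 1 - x - 3x^2.
Iterating the recurrence: a_0,…,a_{8} = -1, -1, -4, -7, -19, -40, -97, -217, -508.

-508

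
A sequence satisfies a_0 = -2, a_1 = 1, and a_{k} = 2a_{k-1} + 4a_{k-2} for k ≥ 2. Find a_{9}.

-12800

The ordinary generating function has denominator 1 - 2z - 4z^2.
Iterating the recurrence: a_0,…,a_{9} = -2, 1, -6, -8, -40, -112, -384, -1216, -3968, -12800.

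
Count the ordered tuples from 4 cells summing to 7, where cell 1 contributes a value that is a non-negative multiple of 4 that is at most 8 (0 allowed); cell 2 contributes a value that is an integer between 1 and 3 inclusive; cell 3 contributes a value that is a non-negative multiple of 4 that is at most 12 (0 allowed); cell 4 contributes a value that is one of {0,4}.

3

The generating function for the choices is (1 + q^4 + q^8)·(q + q^2 + q^3)·(1 + q^4 + q^8 + q^12)·(1 + q^4); the count is [q^7].
(1 + q^4 + q^8) has coefficients 1,0,0,0,1,0,0,0 for degrees 0…7.
(q + q^2 + q^3) has coefficients 0,1,1,1,0,0,0,0 for degrees 0…7.
Multiplying by (1 + q^4 + q^8 + q^12) gives running coefficients 0,1,1,1,0,1,1,1 for degrees 0…7.
Finally multiplying by (1 + q^4), the product of all factors after the first has coefficients 0,1,1,1,0,2,2,2 for degrees 0…7.
[q^7] = 1·2 + 1·1 = 3.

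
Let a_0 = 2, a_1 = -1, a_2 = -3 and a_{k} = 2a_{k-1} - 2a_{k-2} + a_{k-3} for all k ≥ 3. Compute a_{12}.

2

The ordinary generating function has denominator 1 - 2y + 2y^2 - y^3.
Iterating the recurrence: a_0,…,a_{12} = 2, -1, -3, -2, 1, 3, 2, -1, -3, -2, 1, 3, 2.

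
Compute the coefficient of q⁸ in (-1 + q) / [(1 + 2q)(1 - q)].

-256

The denominator gives the recurrence a_n = −a_(n−1) + 2a_(n−2) for n ≥ 2; the numerator fixes a_0 = -1, a_1 = 2.
Iterating: -1, 2, -4, 8, -16, 32, -64, 128, -256, so a_8 = -256.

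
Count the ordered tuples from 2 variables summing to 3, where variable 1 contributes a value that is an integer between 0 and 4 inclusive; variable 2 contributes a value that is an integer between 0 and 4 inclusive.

The generating function for the choices is (1 + y + y² + y³ + y⁴)·(1 + y + y² + y³ + y⁴); the count is [y³].
(1 + y + y² + y³ + y⁴) has coefficients 1,1,1,1 for degrees 0…3.
(1 + y + y² + y³ + y⁴) has coefficients 1,1,1,1 for degrees 0…3.
[y³] = 1·1 + 1·1 + 1·1 + 1·1 = 4.

4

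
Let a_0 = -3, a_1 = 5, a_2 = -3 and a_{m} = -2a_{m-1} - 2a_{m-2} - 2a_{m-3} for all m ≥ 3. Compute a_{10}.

The ordinary generating function has denominator 1 + 2z + 2z^2 + 2z^3.
Iterating the recurrence: a_0,…,a_{10} = -3, 5, -3, 2, -8, 18, -24, 28, -44, 80, -128.

-128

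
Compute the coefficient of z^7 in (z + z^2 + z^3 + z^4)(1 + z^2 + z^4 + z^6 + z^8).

2

(z + z^2 + z^3 + z^4) has coefficients 0,1,1,1,1 for degrees 0…4.
(1 + z^2 + z^4 + z^6 + z^8) has coefficients 1,0,1,0,1,0,1,0 for degrees 0…7.
[z^7] = 1·1 + 1·0 + 1·1 + 1·0 = 2.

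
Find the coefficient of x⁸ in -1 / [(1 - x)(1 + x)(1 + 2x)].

Partial fractions give a closed form: a_n = (-1/6)·1^n + (1/2)·(-1)^n + (-4/3)·(-2)^n.
At n = 8: a_8 = -341.

-341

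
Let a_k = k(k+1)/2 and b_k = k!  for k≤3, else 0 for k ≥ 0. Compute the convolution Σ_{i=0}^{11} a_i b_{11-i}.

The convolution is the x^11 coefficient of A(x)B(x).
Σ = 0·0 + 1·0 + 3·0 + 6·0 + 10·0 + 15·0 + 21·0 + 28·0 + 36·6 + 45·2 + 55·1 + 66·1 = 427.

427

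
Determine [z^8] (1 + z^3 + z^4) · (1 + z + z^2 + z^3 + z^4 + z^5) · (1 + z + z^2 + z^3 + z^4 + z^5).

14

(1 + z^3 + z^4) has coefficients 1,0,0,1,1 for degrees 0…4.
(1 + z + z^2 + z^3 + z^4 + z^5) has coefficients 1,1,1,1,1,1,0,0,0 for degrees 0…8.
Finally multiplying by (1 + z + z^2 + z^3 + z^4 + z^5), the product of all factors after the first has coefficients 1,2,3,4,5,6,5,4,3 for degrees 0…8.
[z^8] = 1·3 + 1·6 + 1·5 = 14.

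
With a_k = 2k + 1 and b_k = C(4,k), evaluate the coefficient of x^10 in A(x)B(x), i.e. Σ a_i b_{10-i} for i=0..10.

The convolution is the x^10 coefficient of A(x)B(x).
Σ = 1·0 + 3·0 + 5·0 + 7·0 + 9·0 + 11·0 + 13·1 + 15·4 + 17·6 + 19·4 + 21·1 = 272.

272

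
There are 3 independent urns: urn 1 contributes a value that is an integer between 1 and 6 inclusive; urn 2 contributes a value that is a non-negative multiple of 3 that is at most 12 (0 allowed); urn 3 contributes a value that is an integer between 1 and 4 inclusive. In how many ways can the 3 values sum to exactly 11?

8

The generating function for the choices is (y + y^2 + y^3 + y^4 + y^5 + y^6)·(1 + y^3 + y^6 + y^9 + y^12)·(y + y^2 + y^3 + y^4); the count is [y^11].
(y + y^2 + y^3 + y^4 + y^5 + y^6) has coefficients 0,1,1,1,1,1,1 for degrees 0…6.
(1 + y^3 + y^6 + y^9 + y^12) has coefficients 1,0,0,1,0,0,1,0,0,1,0,0 for degrees 0…11.
Finally multiplying by (y + y^2 + y^3 + y^4), the product of all factors after the first has coefficients 0,1,1,1,2,1,1,2,1,1,2,1 for degrees 0…11.
[y^11] = 1·2 + 1·1 + 1·1 + 1·2 + 1·1 + 1·1 = 8.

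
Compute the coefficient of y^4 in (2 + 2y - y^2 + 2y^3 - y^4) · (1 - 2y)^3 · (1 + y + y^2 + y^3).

-24

(2 + 2y - y^2 + 2y^3 - y^4) has coefficients 2,2,-1,2,-1 for degrees 0…4.
(1 - 2y)^3 has coefficients 1,-6,12,-8,0 for degrees 0…4.
Finally multiplying by (1 + y + y^2 + y^3), the product of all factors after the first has coefficients 1,-5,7,-1,-2 for degrees 0…4.
[y^4] = 2·(-2) + 2·(-1) − 1·7 + 2·(-5) − 1·1 = -24.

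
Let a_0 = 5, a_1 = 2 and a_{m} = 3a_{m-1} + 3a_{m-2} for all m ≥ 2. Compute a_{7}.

The ordinary generating function has denominator 1 - 3q - 3q^2.
Iterating the recurrence: a_0,…,a_{7} = 5, 2, 21, 69, 270, 1017, 3861, 14634.

14634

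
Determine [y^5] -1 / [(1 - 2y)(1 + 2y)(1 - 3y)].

-399

The denominator gives the recurrence a_n = 3a_(n−1) + 4a_(n−2) − 12a_(n−3) for n ≥ 3; the numerator fixes a_0 = -1, a_1 = -3, a_2 = -13.
Iterating: -1, -3, -13, -39, -133, -399, so a_5 = -399.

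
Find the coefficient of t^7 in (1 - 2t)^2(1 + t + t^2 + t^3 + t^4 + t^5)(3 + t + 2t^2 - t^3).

(1 - 2t)^2 has coefficients 1,-4,4 for degrees 0…2.
(1 + t + t^2 + t^3 + t^4 + t^5) has coefficients 1,1,1,1,1,1,0,0 for degrees 0…7.
Finally multiplying by (3 + t + 2t^2 - t^3), the product of all factors after the first has coefficients 3,4,6,5,5,5,2,1 for degrees 0…7.
[t^7] = 1·1 − 4·2 + 4·5 = 13.

13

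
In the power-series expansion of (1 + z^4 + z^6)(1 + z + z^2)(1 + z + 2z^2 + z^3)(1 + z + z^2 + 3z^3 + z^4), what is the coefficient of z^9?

36

(1 + z^4 + z^6) has coefficients 1,0,0,0,1,0,1 for degrees 0…6.
(1 + z + z^2) has coefficients 1,1,1,0,0,0,0,0,0,0 for degrees 0…9.
Multiplying by (1 + z + 2z^2 + z^3) gives running coefficients 1,2,4,4,3,1,0,0,0,0 for degrees 0…9.
Finally multiplying by (1 + z + z^2 + 3z^3 + z^4), the product of all factors after the first has coefficients 1,3,7,13,18,22,20,14,6,1 for degrees 0…9.
[z^9] = 1·1 + 1·22 + 1·13 = 36.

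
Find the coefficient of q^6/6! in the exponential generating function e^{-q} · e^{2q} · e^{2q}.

The EGF product rule gives c_6 = Σ_{k_1+k_2+k_3=6} C(6; k_1,k_2,k_3) · ∏ g_i(k_i), where e^{-q} gives (-1)^k; e^{2q} gives (2)^k; e^{2q} gives (2)^k.
g_1(k) for k = 0…6: 1, -1, 1, -1, 1, -1, 1.
g_2(k) for k = 0…6: 1, 2, 4, 8, 16, 32, 64.
g_3(k) for k = 0…6: 1, 2, 4, 8, 16, 32, 64.
First combine the last two factors: h(k) = Σ_j C(k,j)·g_2(j)·g_3(k−j) for k = 0…6: 1, 4, 16, 64, 256, 1024, 4096.
c_6 = Σ_k C(6,k)·g_1(k)·h(6−k) = 1·1·4096 + 6·(-1)·1024 + 15·1·256 + 20·(-1)·64 + 15·1·16 + 6·(-1)·4 + 1·1·1 = 4096 − 6144 + 3840 − 1280 + 240 − 24 + 1 = 729.

729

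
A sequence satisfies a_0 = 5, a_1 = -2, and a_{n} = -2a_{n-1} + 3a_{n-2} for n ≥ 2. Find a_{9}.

-34442

The ordinary generating function has denominator 1 + 2q - 3q^2.
Iterating the recurrence: a_0,…,a_{9} = 5, -2, 19, -44, 145, -422, 1279, -3824, 11485, -34442.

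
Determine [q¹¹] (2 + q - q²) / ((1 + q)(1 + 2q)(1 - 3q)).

Partial fractions give a closed form: a_n = (1)·(-2)^n + (1)·3^n.
At n = 11: a_11 = 175099.

175099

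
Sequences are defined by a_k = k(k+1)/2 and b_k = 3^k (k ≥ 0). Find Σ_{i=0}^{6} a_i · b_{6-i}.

Write out a_i and b_{6-i} for i = 0,…,6 and sum the products.
Σ = 0·729 + 1·243 + 3·81 + 6·27 + 10·9 + 15·3 + 21·1 = 804.

804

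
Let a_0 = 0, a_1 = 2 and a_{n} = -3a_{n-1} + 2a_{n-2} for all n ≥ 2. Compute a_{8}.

-12558

The ordinary generating function has denominator 1 + 3z - 2z^2.
Iterating the recurrence: a_0,…,a_{8} = 0, 2, -6, 22, -78, 278, -990, 3526, -12558.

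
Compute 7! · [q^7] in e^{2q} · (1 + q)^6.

The EGF product rule gives c_7 = Σ_{k_1+k_2=7} C(7; k_1,k_2) · ∏ g_i(k_i), where e^{2q} gives (2)^k; (1+q)^6 gives the falling factorial (6)_k.
g_1(k) for k = 0…7: 1, 2, 4, 8, 16, 32, 64, 128.
g_2(k) for k = 0…7: 1, 6, 30, 120, 360, 720, 720, 0.
c_7 = Σ_k C(7,k)·g_1(k)·g_2(7−k) = 7·2·720 + 21·4·720 + 35·8·360 + 35·16·120 + 21·32·30 + 7·64·6 + 1·128·1 = 10080 + 60480 + 100800 + 67200 + 20160 + 2688 + 128 = 261536.

261536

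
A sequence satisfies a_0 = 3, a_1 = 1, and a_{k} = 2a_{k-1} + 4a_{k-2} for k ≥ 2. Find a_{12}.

The ordinary generating function has denominator 1 - 2t - 4t^2.
Iterating the recurrence: a_0,…,a_{12} = 3, 1, 14, 32, 120, 368, 1216, 3904, 12672, 40960, 132608, 429056, 1388544.

1388544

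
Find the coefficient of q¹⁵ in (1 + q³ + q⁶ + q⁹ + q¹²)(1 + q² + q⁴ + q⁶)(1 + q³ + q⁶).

(1 + q³ + q⁶ + q⁹ + q¹²) has coefficients 1,0,0,1,0,0,1,0,0,1,0,0,1 for degrees 0…12.
(1 + q² + q⁴ + q⁶) has coefficients 1,0,1,0,1,0,1,0,0,0,0,0,0,0,0,0 for degrees 0…15.
Finally multiplying by (1 + q³ + q⁶), the product of all factors after the first has coefficients 1,0,1,1,1,1,2,1,1,1,1,0,1,0,0,0 for degrees 0…15.
[q¹⁵] = 1·0 + 1·1 + 1·1 + 1·2 + 1·1 = 5.

5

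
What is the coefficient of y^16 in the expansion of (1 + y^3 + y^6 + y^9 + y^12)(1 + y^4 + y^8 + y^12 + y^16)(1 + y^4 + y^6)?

5

(1 + y^3 + y^6 + y^9 + y^12) has coefficients 1,0,0,1,0,0,1,0,0,1,0,0,1 for degrees 0…12.
(1 + y^4 + y^8 + y^12 + y^16) has coefficients 1,0,0,0,1,0,0,0,1,0,0,0,1,0,0,0,1 for degrees 0…16.
Finally multiplying by (1 + y^4 + y^6), the product of all factors after the first has coefficients 1,0,0,0,2,0,1,0,2,0,1,0,2,0,1,0,2 for degrees 0…16.
[y^16] = 1·2 + 1·0 + 1·1 + 1·0 + 1·2 = 5.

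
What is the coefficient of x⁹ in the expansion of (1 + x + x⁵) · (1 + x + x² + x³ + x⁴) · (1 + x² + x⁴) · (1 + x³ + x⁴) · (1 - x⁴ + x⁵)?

(1 + x + x⁵) has coefficients 1,1,0,0,0,1 for degrees 0…5.
(1 + x + x² + x³ + x⁴) has coefficients 1,1,1,1,1,0,0,0,0,0 for degrees 0…9.
Multiplying by (1 + x² + x⁴) gives running coefficients 1,1,2,2,3,2,2,1,1,0 for degrees 0…9.
Multiplying by (1 + x³ + x⁴) gives running coefficients 1,1,2,3,5,5,6,6,6,4 for degrees 0…9.
Finally multiplying by (1 - x⁴ + x⁵), the product of all factors after the first has coefficients 1,1,2,3,4,5,5,5,4,4 for degrees 0…9.
[x⁹] = 1·4 + 1·4 + 1·4 = 12.

12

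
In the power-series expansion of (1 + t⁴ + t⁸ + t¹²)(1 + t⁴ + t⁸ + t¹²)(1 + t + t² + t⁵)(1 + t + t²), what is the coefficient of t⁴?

(1 + t⁴ + t⁸ + t¹²) has coefficients 1,0,0,0,1 for degrees 0…4.
(1 + t⁴ + t⁸ + t¹²) has coefficients 1,0,0,0,1 for degrees 0…4.
Multiplying by (1 + t + t² + t⁵) gives running coefficients 1,1,1,0,1 for degrees 0…4.
Finally multiplying by (1 + t + t²), the product of all factors after the first has coefficients 1,2,3,2,2 for degrees 0…4.
[t⁴] = 1·2 + 1·1 = 3.

3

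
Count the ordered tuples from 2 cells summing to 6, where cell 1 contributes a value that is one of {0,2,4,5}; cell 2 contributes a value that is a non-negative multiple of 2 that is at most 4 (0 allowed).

2

The generating function for the choices is (1 + q^2 + q^4 + q^5)·(1 + q^2 + q^4); the count is [q^6].
(1 + q^2 + q^4 + q^5) has coefficients 1,0,1,0,1,1 for degrees 0…5.
(1 + q^2 + q^4) has coefficients 1,0,1,0,1,0,0 for degrees 0…6.
[q^6] = 1·0 + 1·1 + 1·1 + 1·0 = 2.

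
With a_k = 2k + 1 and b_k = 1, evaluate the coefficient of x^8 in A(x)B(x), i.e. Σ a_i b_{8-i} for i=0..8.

This is [x^8] in the product of the two ordinary generating functions.
Σ = 1·1 + 3·1 + 5·1 + 7·1 + 9·1 + 11·1 + 13·1 + 15·1 + 17·1 = 81.

81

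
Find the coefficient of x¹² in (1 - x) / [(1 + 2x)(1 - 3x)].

215034

Partial fractions give a closed form: a_n = (3/5)·(-2)^n + (2/5)·3^n.
At n = 12: a_12 = 215034.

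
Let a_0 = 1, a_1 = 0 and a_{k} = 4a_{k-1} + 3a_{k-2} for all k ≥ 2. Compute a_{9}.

The ordinary generating function has denominator 1 - 4t - 3t^2.
Iterating the recurrence: a_0,…,a_{9} = 1, 0, 3, 12, 57, 264, 1227, 5700, 26481, 123024.

123024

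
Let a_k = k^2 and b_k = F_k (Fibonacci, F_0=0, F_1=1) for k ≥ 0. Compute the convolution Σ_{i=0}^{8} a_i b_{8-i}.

273

The convolution is the x^8 coefficient of A(x)B(x).
Σ = 0·21 + 1·13 + 4·8 + 9·5 + 16·3 + 25·2 + 36·1 + 49·1 + 64·0 = 273.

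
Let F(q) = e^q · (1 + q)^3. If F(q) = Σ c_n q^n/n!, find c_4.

73

The EGF product rule gives c_4 = Σ_{k_1+k_2=4} C(4; k_1,k_2) · ∏ g_i(k_i), where e^q gives (1)^k; (1+q)^3 gives the falling factorial (3)_k.
g_1(k) for k = 0…4: 1, 1, 1, 1, 1.
g_2(k) for k = 0…4: 1, 3, 6, 6, 0.
c_4 = Σ_k C(4,k)·g_1(k)·g_2(4−k) = 4·1·6 + 6·1·6 + 4·1·3 + 1·1·1 = 24 + 36 + 12 + 1 = 73.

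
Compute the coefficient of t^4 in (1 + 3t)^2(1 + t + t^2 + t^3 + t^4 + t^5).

16

(1 + 3t)^2 has coefficients 1,6,9 for degrees 0…2.
(1 + t + t^2 + t^3 + t^4 + t^5) has coefficients 1,1,1,1,1 for degrees 0…4.
[t^4] = 1·1 + 6·1 + 9·1 = 16.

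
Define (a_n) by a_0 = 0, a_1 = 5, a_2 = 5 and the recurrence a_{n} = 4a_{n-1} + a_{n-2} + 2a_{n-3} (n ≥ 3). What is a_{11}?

3291825

The ordinary generating function has denominator 1 - 4z - z^2 - 2z^3.
Iterating the recurrence: a_0,…,a_{11} = 0, 5, 5, 25, 115, 495, 2145, 9305, 40355, 175015, 759025, 3291825.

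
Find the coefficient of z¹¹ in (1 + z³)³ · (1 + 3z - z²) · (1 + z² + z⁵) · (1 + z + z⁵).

15

(1 + z³)³ has coefficients 1,0,0,3,0,0,3,0,0,1 for degrees 0…9.
(1 + 3z - z²) has coefficients 1,3,-1,0,0,0,0,0,0,0,0,0 for degrees 0…11.
Multiplying by (1 + z² + z⁵) gives running coefficients 1,3,0,3,-1,1,3,-1,0,0,0,0 for degrees 0…11.
Finally multiplying by (1 + z + z⁵), the product of all factors after the first has coefficients 1,4,3,3,2,1,7,2,2,-1,1,3 for degrees 0…11.
[z¹¹] = 1·3 + 3·2 + 3·1 + 1·3 = 15.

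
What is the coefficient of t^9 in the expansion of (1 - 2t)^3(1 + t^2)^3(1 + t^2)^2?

-110

(1 - 2t)^3 has coefficients 1,-6,12,-8 for degrees 0…3.
(1 + t^2)^3 has coefficients 1,0,3,0,3,0,1,0,0,0 for degrees 0…9.
Finally multiplying by (1 + t^2)^2, the product of all factors after the first has coefficients 1,0,5,0,10,0,10,0,5,0 for degrees 0…9.
[t^9] = 1·0 − 6·5 + 12·0 − 8·10 = -110.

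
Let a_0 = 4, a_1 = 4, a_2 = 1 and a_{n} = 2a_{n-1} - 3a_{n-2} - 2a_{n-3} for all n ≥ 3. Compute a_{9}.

The ordinary generating function has denominator 1 - 2z + 3z^2 + 2z^3.
Iterating the recurrence: a_0,…,a_{9} = 4, 4, 1, -18, -47, -42, 93, 406, 617, -170.

-170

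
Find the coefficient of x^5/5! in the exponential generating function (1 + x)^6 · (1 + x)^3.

15120

The EGF product rule gives c_5 = Σ_{k_1+k_2=5} C(5; k_1,k_2) · ∏ g_i(k_i), where (1+x)^6 gives the falling factorial (6)_k; (1+x)^3 gives the falling factorial (3)_k.
g_1(k) for k = 0…5: 1, 6, 30, 120, 360, 720.
g_2(k) for k = 0…5: 1, 3, 6, 6, 0, 0.
c_5 = Σ_k C(5,k)·g_1(k)·g_2(5−k) = 10·30·6 + 10·120·6 + 5·360·3 + 1·720·1 = 1800 + 7200 + 5400 + 720 = 15120.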